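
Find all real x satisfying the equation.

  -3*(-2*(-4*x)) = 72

Step 1. [-3*(-2*(-4*x)) = 72] LHS = -3·(…); ÷-3 both sides, so div: -2*(-4*x) = -24.
Step 2. [-2*(-4*x) = -24] -2·(inner) — divide through by -2. So div: -4*x = 12.
Step 3. [-4*x = 12] -4 out front; divide by -4, so div: x = -3.

Answer: x ∈ {-3}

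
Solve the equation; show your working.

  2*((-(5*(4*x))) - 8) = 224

Step 1. [2*((-(5*(4*x))) - 8) = 224] leading coefficient 2: divide by 2 ⇒ div: (-(5*(4*x))) - 8 = 112.
Step 2. [(-(5*(4*x))) - 8 = 112] 8 comes off first (add 8). So sub: -(5*(4*x)) = 120.
Step 3. [-(5*(4*x)) = 120] flip signs both sides ⇒ neg: 5*(4*x) = -120.
Step 4. [5*(4*x) = -120] leading coefficient 5: divide by 5, so div: 4*x = -24.
Step 5. [4*x = -24] 4 out front; divide by 4, so div: x = -6.

Answer: x ∈ {-6}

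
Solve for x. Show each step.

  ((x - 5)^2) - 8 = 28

Step 1. [((x - 5)^2) - 8 = 28] peel the -8: add 8 from each side ⇒ sub: (x - 5)^2 = 36.
Step 2. [(x - 5)^2 = 36] LHS squared, RHS 36 ≥ 0: apply √ (±) ⇒ sqrt: x - 5 = 6 or -6.
Step 3. [x - 5 = 6 or -6] 5 comes off first (add 5). So sub: x = 11 or -1.

Answer: x ∈ {-1, 11}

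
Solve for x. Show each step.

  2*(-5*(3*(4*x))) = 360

Step 1. [2*(-5*(3*(4*x))) = 360] 2·(inner) — divide through by 2. So div: -5*(3*(4*x)) = 180.
Step 2. [-5*(3*(4*x)) = 180] LHS = -5·(…); ÷-5 both sides ⇒ div: 3*(4*x) = -36.
Step 3. [3*(4*x) = -36] LHS = 3·(…); ÷3 both sides ⇒ div: 4*x = -12.
Step 4. [4*x = -12] leading coefficient 4: divide by 4 ⇒ div: x = -3.

Answer: x ∈ {-3}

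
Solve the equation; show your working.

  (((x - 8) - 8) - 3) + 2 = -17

Step 1. [(((x - 8) - 8) - 3) + 2 = -17] +2 is outermost — subtract 2 both sides, so sub: ((x - 8) - 8) - 3 = -19.
Step 2. [((x - 8) - 8) - 3 = -19] add 3: x sits inside (… - 3). So sub: (x - 8) - 8 = -16.
Step 3. [(x - 8) - 8 = -16] peel the -8: add 8 from each side. So sub: x - 8 = -8.
Step 4. [x - 8 = -8] peel the -8: add 8 from each side ⇒ sub: x = 0.

Answer: x ∈ {0}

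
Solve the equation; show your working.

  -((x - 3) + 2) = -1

Step 1. [-((x - 3) + 2) = -1] LHS negated; negate both sides. So neg: (x - 3) + 2 = 1.
Step 2. [(x - 3) + 2 = 1] +2 is outermost — subtract 2 both sides, so sub: x - 3 = -1.
Step 3. [x - 3 = -1] -3 is outermost — add 3 both sides, so sub: x = 2.

Answer: x ∈ {2}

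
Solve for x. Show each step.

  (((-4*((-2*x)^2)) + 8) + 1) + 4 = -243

Step 1. [(((-4*((-2*x)^2)) + 8) + 1) + 4 = -243] 4 comes off first (subtract 4). So sub: ((-4*((-2*x)^2)) + 8) + 1 = -247.
Step 2. [((-4*((-2*x)^2)) + 8) + 1 = -247] the outer +1 inverts by subtracting 1 ⇒ sub: (-4*((-2*x)^2)) + 8 = -248.
Step 3. [(-4*((-2*x)^2)) + 8 = -248] 8 comes off first (subtract 8) ⇒ sub: -4*((-2*x)^2) = -256.
Step 4. [-4*((-2*x)^2) = -256] -4 out front; divide by -4 ⇒ div: (-2*x)^2 = 64.
Step 5. [(-2*x)^2 = 64] 64 ≥ 0, LHS is (·)² — take ±√. So sqrt: -2*x = 8 or -8.
Step 6. [-2*x = 8 or -8] leading coefficient -2: divide by -2 ⇒ div: x = -4 or 4.

Answer: x ∈ {-4, 4}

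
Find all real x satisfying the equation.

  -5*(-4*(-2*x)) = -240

Step 1. [-5*(-4*(-2*x)) = -240] -5·(inner) — divide through by -5, so div: -4*(-2*x) = 48.
Step 2. [-4*(-2*x) = 48] -4·(inner) — divide through by -4 ⇒ div: -2*x = -12.
Step 3. [-2*x = -12] leading coefficient -2: divide by -2 ⇒ div: x = 6.

Answer: x ∈ {6}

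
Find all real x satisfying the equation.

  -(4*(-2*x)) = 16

Step 1. [-(4*(-2*x)) = 16] flip signs both sides ⇒ neg: 4*(-2*x) = -16.
Step 2. [4*(-2*x) = -16] LHS = 4·(…); ÷4 both sides ⇒ div: -2*x = -4.
Step 3. [-2*x = -4] leading coefficient -2: divide by -2 ⇒ div: x = 2.

Answer: x ∈ {2}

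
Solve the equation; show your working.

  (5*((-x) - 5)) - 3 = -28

Step 1. [(5*((-x) - 5)) - 3 = -28] add 3: x sits inside (… - 3). So sub: 5*((-x) - 5) = -25.
Step 2. [5*((-x) - 5) = -25] 5 out front; divide by 5, so div: (-x) - 5 = -5.
Step 3. [(-x) - 5 = -5] add 5: x sits inside (… - 5) ⇒ sub: -x = 0.
Step 4. [-x = 0] leading − — multiply by −1, so neg: x = 0.

Answer: x ∈ {0}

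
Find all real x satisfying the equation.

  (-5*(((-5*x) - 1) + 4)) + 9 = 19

Step 1. [(-5*(((-5*x) - 1) + 4)) + 9 = 19] subtract 9: x sits inside (… + 9), so sub: -5*(((-5*x) - 1) + 4) = 10.
Step 2. [-5*(((-5*x) - 1) + 4) = 10] leading coefficient -5: divide by -5 ⇒ div: ((-5*x) - 1) + 4 = -2.
Step 3. [((-5*x) - 1) + 4 = -2] 4 comes off first (subtract 4), so sub: (-5*x) - 1 = -6.
Step 4. [(-5*x) - 1 = -6] peel the -1: add 1 from each side ⇒ sub: -5*x = -5.
Step 5. [-5*x = -5] -5·(inner) — divide through by -5. So div: x = 1.

Answer: x ∈ {1}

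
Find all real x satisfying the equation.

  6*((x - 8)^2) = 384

Step 1. [6*((x - 8)^2) = 384] 6 out front; divide by 6. So div: (x - 8)^2 = 64.
Step 2. [(x - 8)^2 = 64] LHS squared, RHS 64 ≥ 0: apply √ (±). So sqrt: x - 8 = 8 or -8.
Step 3. [x - 8 = 8 or -8] the outer -8 inverts by adding 8 ⇒ sub: x = 16 or 0.

Answer: x ∈ {0, 16}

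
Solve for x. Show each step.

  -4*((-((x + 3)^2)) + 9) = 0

Step 1. [-4*((-((x + 3)^2)) + 9) = 0] leading coefficient -4: divide by -4 ⇒ div: (-((x + 3)^2)) + 9 = 0.
Step 2. [(-((x + 3)^2)) + 9 = 0] subtract 9: x sits inside (… + 9), so sub: -((x + 3)^2) = -9.
Step 3. [-((x + 3)^2) = -9] leading − — multiply by −1, so neg: (x + 3)^2 = 9.
Step 4. [(x + 3)^2 = 9] √ both sides: 9 ≥ 0 gives two branches, so sqrt: x + 3 = 3 or -3.
Step 5. [x + 3 = 3 or -3] subtract 3: x sits inside (… + 3), so sub: x = 0 or -6.

Answer: x ∈ {-6, 0}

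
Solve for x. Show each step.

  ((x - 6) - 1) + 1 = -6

Step 1. [((x - 6) - 1) + 1 = -6] +1 is outermost — subtract 1 both sides, so sub: (x - 6) - 1 = -7.
Step 2. [(x - 6) - 1 = -7] 1 comes off first (add 1), so sub: x - 6 = -6.
Step 3. [x - 6 = -6] peel the -6: add 6 from each side ⇒ sub: x = 0.

Answer: x ∈ {0}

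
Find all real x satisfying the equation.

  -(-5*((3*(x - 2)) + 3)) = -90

Step 1. [-(-5*((3*(x - 2)) + 3)) = -90] flip signs both sides, so neg: -5*((3*(x - 2)) + 3) = 90.
Step 2. [-5*((3*(x - 2)) + 3) = 90] -5 out front; divide by -5, so div: (3*(x - 2)) + 3 = -18.
Step 3. [(3*(x - 2)) + 3 = -18] 3 comes off first (subtract 3). So sub: 3*(x - 2) = -21.
Step 4. [3*(x - 2) = -21] divide by the outer 3 ⇒ div: x - 2 = -7.
Step 5. [x - 2 = -7] -2 is outermost — add 2 both sides ⇒ sub: x = -5.

Answer: x ∈ {-5}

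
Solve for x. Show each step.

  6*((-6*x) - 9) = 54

Step 1. [6*((-6*x) - 9) = 54] divide by the outer 6. So div: (-6*x) - 9 = 9.
Step 2. [(-6*x) - 9 = 9] 9 comes off first (add 9). So sub: -6*x = 18.
Step 3. [-6*x = 18] leading coefficient -6: divide by -6, so div: x = -3.

Answer: x ∈ {-3}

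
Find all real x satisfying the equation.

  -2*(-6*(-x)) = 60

Step 1. [-2*(-6*(-x)) = 60] leading coefficient -2: divide by -2 ⇒ div: -6*(-x) = -30.
Step 2. [-6*(-x) = -30] -6 out front; divide by -6 ⇒ div: -x = 5.
Step 3. [-x = 5] LHS negated; negate both sides. So neg: x = -5.

Answer: x ∈ {-5}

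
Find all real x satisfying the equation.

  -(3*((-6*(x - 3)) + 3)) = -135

Step 1. [-(3*((-6*(x - 3)) + 3)) = -135] LHS negated; negate both sides ⇒ neg: 3*((-6*(x - 3)) + 3) = 135.
Step 2. [3*((-6*(x - 3)) + 3) = 135] 3·(inner) — divide through by 3 ⇒ div: (-6*(x - 3)) + 3 = 45.
Step 3. [(-6*(x - 3)) + 3 = 45] subtract 3: x sits inside (… + 3) ⇒ sub: -6*(x - 3) = 42.
Step 4. [-6*(x - 3) = 42] -6·(inner) — divide through by -6. So div: x - 3 = -7.
Step 5. [x - 3 = -7] add 3: x sits inside (… - 3), so sub: x = -4.

Answer: x ∈ {-4}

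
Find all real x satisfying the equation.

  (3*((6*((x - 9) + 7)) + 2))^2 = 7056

Step 1. [(3*((6*((x - 9) + 7)) + 2))^2 = 7056] LHS squared, RHS 7056 ≥ 0: apply √ (±), so sqrt: 3*((6*((x - 9) + 7)) + 2) = 84 or -84.
Step 2. [3*((6*((x - 9) + 7)) + 2) = 84 or -84] leading coefficient 3: divide by 3, so div: (6*((x - 9) + 7)) + 2 = 28 or -28.
Step 3. [(6*((x - 9) + 7)) + 2 = 28 or -28] subtract 2: x sits inside (… + 2), so sub: 6*((x - 9) + 7) = 26 or -30.
Step 4. [6*((x - 9) + 7) = 26 or -30] 6 out front; divide by 6, so div: (x - 9) + 7 = 13/3 or -5.
Step 5. [(x - 9) + 7 = 13/3 or -5] peel the +7: subtract 7 from each side, so sub: x - 9 = -8/3 or -12.
Step 6. [x - 9 = -8/3 or -12] peel the -9: add 9 from each side ⇒ sub: x = 19/3 or -3.

Answer: x ∈ {-3, 19/3}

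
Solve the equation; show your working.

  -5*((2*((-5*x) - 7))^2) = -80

Step 1. [-5*((2*((-5*x) - 7))^2) = -80] leading coefficient -5: divide by -5 ⇒ div: (2*((-5*x) - 7))^2 = 16.
Step 2. [(2*((-5*x) - 7))^2 = 16] LHS squared, RHS 16 ≥ 0: apply √ (±) ⇒ sqrt: 2*((-5*x) - 7) = 4 or -4.
Step 3. [2*((-5*x) - 7) = 4 or -4] divide by the outer 2, so div: (-5*x) - 7 = 2 or -2.
Step 4. [(-5*x) - 7 = 2 or -2] peel the -7: add 7 from each side, so sub: -5*x = 9 or 5.
Step 5. [-5*x = 9 or 5] -5 out front; divide by -5 ⇒ div: x = -9/5 or -1.

Answer: x ∈ {-9/5, -1}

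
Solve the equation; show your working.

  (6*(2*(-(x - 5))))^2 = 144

Step 1. [(6*(2*(-(x - 5))))^2 = 144] √ both sides: 144 ≥ 0 gives two branches ⇒ sqrt: 6*(2*(-(x - 5))) = 12 or -12.
Step 2. [6*(2*(-(x - 5))) = 12 or -12] 6·(inner) — divide through by 6, so div: 2*(-(x - 5)) = 2 or -2.
Step 3. [2*(-(x - 5)) = 2 or -2] LHS = 2·(…); ÷2 both sides ⇒ div: -(x - 5) = 1 or -1.
Step 4. [-(x - 5) = 1 or -1] LHS negated; negate both sides, so neg: x - 5 = -1 or 1.
Step 5. [x - 5 = -1 or 1] -5 is outermost — add 5 both sides. So sub: x = 4 or 6.

Answer: x ∈ {4, 6}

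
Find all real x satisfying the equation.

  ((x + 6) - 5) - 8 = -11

Step 1. [((x + 6) - 5) - 8 = -11] peel the -8: add 8 from each side, so sub: (x + 6) - 5 = -3.
Step 2. [(x + 6) - 5 = -3] the outer -5 inverts by adding 5 ⇒ sub: x + 6 = 2.
Step 3. [x + 6 = 2] +6 is outermost — subtract 6 both sides, so sub: x = -4.

Answer: x ∈ {-4}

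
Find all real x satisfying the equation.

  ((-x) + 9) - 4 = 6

Step 1. [((-x) + 9) - 4 = 6] 4 comes off first (add 4) ⇒ sub: (-x) + 9 = 10.
Step 2. [(-x) + 9 = 10] +9 is outermost — subtract 9 both sides, so sub: -x = 1.
Step 3. [-x = 1] flip signs both sides, so neg: x = -1.

Answer: x ∈ {-1}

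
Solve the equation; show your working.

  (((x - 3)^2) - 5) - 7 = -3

Step 1. [(((x - 3)^2) - 5) - 7 = -3] peel the -7: add 7 from each side. So sub: ((x - 3)^2) - 5 = 4.
Step 2. [((x - 3)^2) - 5 = 4] 5 comes off first (add 5) ⇒ sub: (x - 3)^2 = 9.
Step 3. [(x - 3)^2 = 9] √ both sides: 9 ≥ 0 gives two branches, so sqrt: x - 3 = 3 or -3.
Step 4. [x - 3 = 3 or -3] add 3: x sits inside (… - 3), so sub: x = 6 or 0.

Answer: x ∈ {0, 6}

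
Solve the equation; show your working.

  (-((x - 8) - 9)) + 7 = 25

Step 1. [(-((x - 8) - 9)) + 7 = 25] peel the +7: subtract 7 from each side ⇒ sub: -((x - 8) - 9) = 18.
Step 2. [-((x - 8) - 9) = 18] LHS negated; negate both sides. So neg: (x - 8) - 9 = -18.
Step 3. [(x - 8) - 9 = -18] peel the -9: add 9 from each side ⇒ sub: x - 8 = -9.
Step 4. [x - 8 = -9] 8 comes off first (add 8). So sub: x = -1.

Answer: x ∈ {-1}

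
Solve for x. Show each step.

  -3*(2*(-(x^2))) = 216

Step 1. [-3*(2*(-(x^2))) = 216] -3 out front; divide by -3, so div: 2*(-(x^2)) = -72.
Step 2. [2*(-(x^2)) = -72] 2 out front; divide by 2 ⇒ div: -(x^2) = -36.
Step 3. [-(x^2) = -36] flip signs both sides, so neg: x^2 = 36.
Step 4. [x^2 = 36] 36 ≥ 0, LHS is (·)² — take ±√ ⇒ sqrt: x = 6 or -6.

Answer: x ∈ {-6, 6}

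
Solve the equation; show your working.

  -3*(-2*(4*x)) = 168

Step 1. [-3*(-2*(4*x)) = 168] leading coefficient -3: divide by -3 ⇒ div: -2*(4*x) = -56.
Step 2. [-2*(4*x) = -56] -2·(inner) — divide through by -2, so div: 4*x = 28.
Step 3. [4*x = 28] 4·(inner) — divide through by 4 ⇒ div: x = 7.

Answer: x ∈ {7}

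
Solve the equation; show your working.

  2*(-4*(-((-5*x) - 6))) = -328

Step 1. [2*(-4*(-((-5*x) - 6))) = -328] 2·(inner) — divide through by 2 ⇒ div: -4*(-((-5*x) - 6)) = -164.
Step 2. [-4*(-((-5*x) - 6)) = -164] -4·(inner) — divide through by -4. So div: -((-5*x) - 6) = 41.
Step 3. [-((-5*x) - 6) = 41] flip signs both sides. So neg: (-5*x) - 6 = -41.
Step 4. [(-5*x) - 6 = -41] 6 comes off first (add 6), so sub: -5*x = -35.
Step 5. [-5*x = -35] LHS = -5·(…); ÷-5 both sides. So div: x = 7.

Answer: x ∈ {7}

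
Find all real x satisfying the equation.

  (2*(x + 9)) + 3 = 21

Step 1. [(2*(x + 9)) + 3 = 21] peel the +3: subtract 3 from each side. So sub: 2*(x + 9) = 18.
Step 2. [2*(x + 9) = 18] divide by the outer 2, so div: x + 9 = 9.
Step 3. [x + 9 = 9] 9 comes off first (subtract 9). So sub: x = 0.

Answer: x ∈ {0}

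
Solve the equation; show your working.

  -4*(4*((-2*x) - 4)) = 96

Step 1. [-4*(4*((-2*x) - 4)) = 96] -4 out front; divide by -4. So div: 4*((-2*x) - 4) = -24.
Step 2. [4*((-2*x) - 4) = -24] 4·(inner) — divide through by 4, so div: (-2*x) - 4 = -6.
Step 3. [(-2*x) - 4 = -6] add 4: x sits inside (… - 4), so sub: -2*x = -2.
Step 4. [-2*x = -2] divide by the outer -2. So div: x = 1.

Answer: x ∈ {1}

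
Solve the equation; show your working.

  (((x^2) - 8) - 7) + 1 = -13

Step 1. [(((x^2) - 8) - 7) + 1 = -13] peel the +1: subtract 1 from each side ⇒ sub: ((x^2) - 8) - 7 = -14.
Step 2. [((x^2) - 8) - 7 = -14] 7 comes off first (add 7) ⇒ sub: (x^2) - 8 = -7.
Step 3. [(x^2) - 8 = -7] -8 is outermost — add 8 both sides, so sub: x^2 = 1.
Step 4. [x^2 = 1] √ both sides: 1 ≥ 0 gives two branches, so sqrt: x = 1 or -1.

Answer: x ∈ {-1, 1}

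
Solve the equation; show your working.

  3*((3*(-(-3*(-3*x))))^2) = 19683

Step 1. [3*((3*(-(-3*(-3*x))))^2) = 19683] 3 out front; divide by 3. So div: (3*(-(-3*(-3*x))))^2 = 6561.
Step 2. [(3*(-(-3*(-3*x))))^2 = 6561] √ both sides: 6561 ≥ 0 gives two branches, so sqrt: 3*(-(-3*(-3*x))) = 81 or -81.
Step 3. [3*(-(-3*(-3*x))) = 81 or -81] LHS = 3·(…); ÷3 both sides, so div: -(-3*(-3*x)) = 27 or -27.
Step 4. [-(-3*(-3*x)) = 27 or -27] flip signs both sides ⇒ neg: -3*(-3*x) = -27 or 27.
Step 5. [-3*(-3*x) = -27 or 27] -3·(inner) — divide through by -3. So div: -3*x = 9 or -9.
Step 6. [-3*x = 9 or -9] leading coefficient -3: divide by -3, so div: x = -3 or 3.

Answer: x ∈ {-3, 3}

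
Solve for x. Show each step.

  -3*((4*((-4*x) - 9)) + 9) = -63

Step 1. [-3*((4*((-4*x) - 9)) + 9) = -63] leading coefficient -3: divide by -3, so div: (4*((-4*x) - 9)) + 9 = 21.
Step 2. [(4*((-4*x) - 9)) + 9 = 21] subtract 9: x sits inside (… + 9). So sub: 4*((-4*x) - 9) = 12.
Step 3. [4*((-4*x) - 9) = 12] divide by the outer 4 ⇒ div: (-4*x) - 9 = 3.
Step 4. [(-4*x) - 9 = 3] add 9: x sits inside (… - 9), so sub: -4*x = 12.
Step 5. [-4*x = 12] -4 out front; divide by -4 ⇒ div: x = -3.

Answer: x ∈ {-3}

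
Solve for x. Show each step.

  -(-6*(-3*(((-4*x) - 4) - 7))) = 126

Step 1. [-(-6*(-3*(((-4*x) - 4) - 7))) = 126] flip signs both sides ⇒ neg: -6*(-3*(((-4*x) - 4) - 7)) = -126.
Step 2. [-6*(-3*(((-4*x) - 4) - 7)) = -126] -6·(inner) — divide through by -6 ⇒ div: -3*(((-4*x) - 4) - 7) = 21.
Step 3. [-3*(((-4*x) - 4) - 7) = 21] -3·(inner) — divide through by -3. So div: ((-4*x) - 4) - 7 = -7.
Step 4. [((-4*x) - 4) - 7 = -7] -7 is outermost — add 7 both sides ⇒ sub: (-4*x) - 4 = 0.
Step 5. [(-4*x) - 4 = 0] peel the -4: add 4 from each side ⇒ sub: -4*x = 4.
Step 6. [-4*x = 4] divide by the outer -4. So div: x = -1.

Answer: x ∈ {-1}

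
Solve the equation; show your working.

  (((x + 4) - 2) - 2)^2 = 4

Step 1. [(((x + 4) - 2) - 2)^2 = 4] LHS squared, RHS 4 ≥ 0: apply √ (±). So sqrt: ((x + 4) - 2) - 2 = 2 or -2.
Step 2. [((x + 4) - 2) - 2 = 2 or -2] peel the -2: add 2 from each side ⇒ sub: (x + 4) - 2 = 4 or 0.
Step 3. [(x + 4) - 2 = 4 or 0] -2 is outermost — add 2 both sides, so sub: x + 4 = 6 or 2.
Step 4. [x + 4 = 6 or 2] the outer +4 inverts by subtracting 4 ⇒ sub: x = 2 or -2.

Answer: x ∈ {-2, 2}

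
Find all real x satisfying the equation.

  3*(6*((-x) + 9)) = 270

Step 1. [3*(6*((-x) + 9)) = 270] 3 out front; divide by 3. So div: 6*((-x) + 9) = 90.
Step 2. [6*((-x) + 9) = 90] 6 out front; divide by 6 ⇒ div: (-x) + 9 = 15.
Step 3. [(-x) + 9 = 15] 9 comes off first (subtract 9) ⇒ sub: -x = 6.
Step 4. [-x = 6] LHS negated; negate both sides. So neg: x = -6.

Answer: x ∈ {-6}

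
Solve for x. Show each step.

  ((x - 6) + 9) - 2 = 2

Step 1. [((x - 6) + 9) - 2 = 2] peel the -2: add 2 from each side. So sub: (x - 6) + 9 = 4.
Step 2. [(x - 6) + 9 = 4] the outer +9 inverts by subtracting 9 ⇒ sub: x - 6 = -5.
Step 3. [x - 6 = -5] peel the -6: add 6 from each side. So sub: x = 1.

Answer: x ∈ {1}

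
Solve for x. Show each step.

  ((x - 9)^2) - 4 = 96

Step 1. [((x - 9)^2) - 4 = 96] add 4: x sits inside (… - 4) ⇒ sub: (x - 9)^2 = 100.
Step 2. [(x - 9)^2 = 100] LHS squared, RHS 100 ≥ 0: apply √ (±), so sqrt: x - 9 = 10 or -10.
Step 3. [x - 9 = 10 or -10] -9 is outermost — add 9 both sides. So sub: x = 19 or -1.

Answer: x ∈ {-1, 19}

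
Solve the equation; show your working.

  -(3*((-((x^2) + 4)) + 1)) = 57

Step 1. [-(3*((-((x^2) + 4)) + 1)) = 57] leading − — multiply by −1. So neg: 3*((-((x^2) + 4)) + 1) = -57.
Step 2. [3*((-((x^2) + 4)) + 1) = -57] LHS = 3·(…); ÷3 both sides. So div: (-((x^2) + 4)) + 1 = -19.
Step 3. [(-((x^2) + 4)) + 1 = -19] subtract 1: x sits inside (… + 1), so sub: -((x^2) + 4) = -20.
Step 4. [-((x^2) + 4) = -20] flip signs both sides, so neg: (x^2) + 4 = 20.
Step 5. [(x^2) + 4 = 20] 4 comes off first (subtract 4), so sub: x^2 = 16.
Step 6. [x^2 = 16] √ both sides: 16 ≥ 0 gives two branches, so sqrt: x = 4 or -4.

Answer: x ∈ {-4, 4}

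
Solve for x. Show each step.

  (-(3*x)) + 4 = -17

Step 1. [(-(3*x)) + 4 = -17] +4 is outermost — subtract 4 both sides. So sub: -(3*x) = -21.
Step 2. [-(3*x) = -21] flip signs both sides, so neg: 3*x = 21.
Step 3. [3*x = 21] 3 out front; divide by 3. So div: x = 7.

Answer: x ∈ {7}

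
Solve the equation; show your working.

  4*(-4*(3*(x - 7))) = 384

Step 1. [4*(-4*(3*(x - 7))) = 384] 4 out front; divide by 4 ⇒ div: -4*(3*(x - 7)) = 96.
Step 2. [-4*(3*(x - 7)) = 96] -4·(inner) — divide through by -4 ⇒ div: 3*(x - 7) = -24.
Step 3. [3*(x - 7) = -24] leading coefficient 3: divide by 3, so div: x - 7 = -8.
Step 4. [x - 7 = -8] the outer -7 inverts by adding 7. So sub: x = -1.

Answer: x ∈ {-1}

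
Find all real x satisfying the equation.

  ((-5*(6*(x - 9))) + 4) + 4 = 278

Step 1. [((-5*(6*(x - 9))) + 4) + 4 = 278] +4 is outermost — subtract 4 both sides ⇒ sub: (-5*(6*(x - 9))) + 4 = 274.
Step 2. [(-5*(6*(x - 9))) + 4 = 274] +4 is outermost — subtract 4 both sides, so sub: -5*(6*(x - 9)) = 270.
Step 3. [-5*(6*(x - 9)) = 270] -5 out front; divide by -5, so div: 6*(x - 9) = -54.
Step 4. [6*(x - 9) = -54] 6·(inner) — divide through by 6 ⇒ div: x - 9 = -9.
Step 5. [x - 9 = -9] the outer -9 inverts by adding 9 ⇒ sub: x = 0.

Answer: x ∈ {0}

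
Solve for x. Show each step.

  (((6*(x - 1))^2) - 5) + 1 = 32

Step 1. [(((6*(x - 1))^2) - 5) + 1 = 32] peel the +1: subtract 1 from each side. So sub: ((6*(x - 1))^2) - 5 = 31.
Step 2. [((6*(x - 1))^2) - 5 = 31] peel the -5: add 5 from each side ⇒ sub: (6*(x - 1))^2 = 36.
Step 3. [(6*(x - 1))^2 = 36] LHS squared, RHS 36 ≥ 0: apply √ (±). So sqrt: 6*(x - 1) = 6 or -6.
Step 4. [6*(x - 1) = 6 or -6] 6·(inner) — divide through by 6 ⇒ div: x - 1 = 1 or -1.
Step 5. [x - 1 = 1 or -1] 1 comes off first (add 1) ⇒ sub: x = 2 or 0.

Answer: x ∈ {0, 2}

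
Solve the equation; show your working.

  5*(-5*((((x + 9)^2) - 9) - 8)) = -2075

Step 1. [5*(-5*((((x + 9)^2) - 9) - 8)) = -2075] 5·(inner) — divide through by 5. So div: -5*((((x + 9)^2) - 9) - 8) = -415.
Step 2. [-5*((((x + 9)^2) - 9) - 8) = -415] -5·(inner) — divide through by -5 ⇒ div: (((x + 9)^2) - 9) - 8 = 83.
Step 3. [(((x + 9)^2) - 9) - 8 = 83] peel the -8: add 8 from each side. So sub: ((x + 9)^2) - 9 = 91.
Step 4. [((x + 9)^2) - 9 = 91] the outer -9 inverts by adding 9. So sub: (x + 9)^2 = 100.
Step 5. [(x + 9)^2 = 100] LHS squared, RHS 100 ≥ 0: apply √ (±) ⇒ sqrt: x + 9 = 10 or -10.
Step 6. [x + 9 = 10 or -10] +9 is outermost — subtract 9 both sides ⇒ sub: x = 1 or -19.

Answer: x ∈ {-19, 1}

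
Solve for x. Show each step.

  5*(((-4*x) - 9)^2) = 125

Step 1. [5*(((-4*x) - 9)^2) = 125] 5·(inner) — divide through by 5 ⇒ div: ((-4*x) - 9)^2 = 25.
Step 2. [((-4*x) - 9)^2 = 25] LHS squared, RHS 25 ≥ 0: apply √ (±), so sqrt: (-4*x) - 9 = 5 or -5.
Step 3. [(-4*x) - 9 = 5 or -5] add 9: x sits inside (… - 9). So sub: -4*x = 14 or 4.
Step 4. [-4*x = 14 or 4] leading coefficient -4: divide by -4 ⇒ div: x = -7/2 or -1.

Answer: x ∈ {-7/2, -1}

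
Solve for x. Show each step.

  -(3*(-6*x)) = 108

Step 1. [-(3*(-6*x)) = 108] leading − — multiply by −1. So neg: 3*(-6*x) = -108.
Step 2. [3*(-6*x) = -108] leading coefficient 3: divide by 3. So div: -6*x = -36.
Step 3. [-6*x = -36] divide by the outer -6, so div: x = 6.

Answer: x ∈ {6}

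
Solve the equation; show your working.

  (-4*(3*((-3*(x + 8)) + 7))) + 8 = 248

Step 1. [(-4*(3*((-3*(x + 8)) + 7))) + 8 = 248] subtract 8: x sits inside (… + 8). So sub: -4*(3*((-3*(x + 8)) + 7)) = 240.
Step 2. [-4*(3*((-3*(x + 8)) + 7)) = 240] -4·(inner) — divide through by -4, so div: 3*((-3*(x + 8)) + 7) = -60.
Step 3. [3*((-3*(x + 8)) + 7) = -60] LHS = 3·(…); ÷3 both sides ⇒ div: (-3*(x + 8)) + 7 = -20.
Step 4. [(-3*(x + 8)) + 7 = -20] peel the +7: subtract 7 from each side ⇒ sub: -3*(x + 8) = -27.
Step 5. [-3*(x + 8) = -27] -3 out front; divide by -3, so div: x + 8 = 9.
Step 6. [x + 8 = 9] peel the +8: subtract 8 from each side, so sub: x = 1.

Answer: x ∈ {1}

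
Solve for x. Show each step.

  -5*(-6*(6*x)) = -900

Step 1. [-5*(-6*(6*x)) = -900] -5 out front; divide by -5. So div: -6*(6*x) = 180.
Step 2. [-6*(6*x) = 180] leading coefficient -6: divide by -6. So div: 6*x = -30.
Step 3. [6*x = -30] 6·(inner) — divide through by 6 ⇒ div: x = -5.

Answer: x ∈ {-5}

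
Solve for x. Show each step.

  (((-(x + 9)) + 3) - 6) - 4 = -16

Step 1. [(((-(x + 9)) + 3) - 6) - 4 = -16] peel the -4: add 4 from each side ⇒ sub: ((-(x + 9)) + 3) - 6 = -12.
Step 2. [((-(x + 9)) + 3) - 6 = -12] -6 is outermost — add 6 both sides. So sub: (-(x + 9)) + 3 = -6.
Step 3. [(-(x + 9)) + 3 = -6] +3 is outermost — subtract 3 both sides ⇒ sub: -(x + 9) = -9.
Step 4. [-(x + 9) = -9] flip signs both sides, so neg: x + 9 = 9.
Step 5. [x + 9 = 9] 9 comes off first (subtract 9). So sub: x = 0.

Answer: x ∈ {0}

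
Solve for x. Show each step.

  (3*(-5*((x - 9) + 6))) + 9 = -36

Step 1. [(3*(-5*((x - 9) + 6))) + 9 = -36] subtract 9: x sits inside (… + 9). So sub: 3*(-5*((x - 9) + 6)) = -45.
Step 2. [3*(-5*((x - 9) + 6)) = -45] LHS = 3·(…); ÷3 both sides ⇒ div: -5*((x - 9) + 6) = -15.
Step 3. [-5*((x - 9) + 6) = -15] -5·(inner) — divide through by -5 ⇒ div: (x - 9) + 6 = 3.
Step 4. [(x - 9) + 6 = 3] subtract 6: x sits inside (… + 6). So sub: x - 9 = -3.
Step 5. [x - 9 = -3] -9 is outermost — add 9 both sides ⇒ sub: x = 6.

Answer: x ∈ {6}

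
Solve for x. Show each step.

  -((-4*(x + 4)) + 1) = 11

Step 1. [-((-4*(x + 4)) + 1) = 11] leading − — multiply by −1. So neg: (-4*(x + 4)) + 1 = -11.
Step 2. [(-4*(x + 4)) + 1 = -11] 1 comes off first (subtract 1) ⇒ sub: -4*(x + 4) = -12.
Step 3. [-4*(x + 4) = -12] -4 out front; divide by -4. So div: x + 4 = 3.
Step 4. [x + 4 = 3] 4 comes off first (subtract 4). So sub: x = -1.

Answer: x ∈ {-1}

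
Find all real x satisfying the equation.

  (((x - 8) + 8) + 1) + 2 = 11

Step 1. [(((x - 8) + 8) + 1) + 2 = 11] 2 comes off first (subtract 2). So sub: ((x - 8) + 8) + 1 = 9.
Step 2. [((x - 8) + 8) + 1 = 9] subtract 1: x sits inside (… + 1), so sub: (x - 8) + 8 = 8.
Step 3. [(x - 8) + 8 = 8] subtract 8: x sits inside (… + 8) ⇒ sub: x - 8 = 0.
Step 4. [x - 8 = 0] 8 comes off first (add 8), so sub: x = 8.

Answer: x ∈ {8}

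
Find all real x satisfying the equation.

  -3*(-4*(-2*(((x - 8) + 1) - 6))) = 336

Step 1. [-3*(-4*(-2*(((x - 8) + 1) - 6))) = 336] divide by the outer -3, so div: -4*(-2*(((x - 8) + 1) - 6)) = -112.
Step 2. [-4*(-2*(((x - 8) + 1) - 6)) = -112] -4·(inner) — divide through by -4 ⇒ div: -2*(((x - 8) + 1) - 6) = 28.
Step 3. [-2*(((x - 8) + 1) - 6) = 28] divide by the outer -2, so div: ((x - 8) + 1) - 6 = -14.
Step 4. [((x - 8) + 1) - 6 = -14] add 6: x sits inside (… - 6) ⇒ sub: (x - 8) + 1 = -8.
Step 5. [(x - 8) + 1 = -8] 1 comes off first (subtract 1) ⇒ sub: x - 8 = -9.
Step 6. [x - 8 = -9] 8 comes off first (add 8). So sub: x = -1.

Answer: x ∈ {-1}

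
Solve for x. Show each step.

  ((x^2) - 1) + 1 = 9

Step 1. [((x^2) - 1) + 1 = 9] subtract 1: x sits inside (… + 1), so sub: (x^2) - 1 = 8.
Step 2. [(x^2) - 1 = 8] -1 is outermost — add 1 both sides, so sub: x^2 = 9.
Step 3. [x^2 = 9] LHS squared, RHS 9 ≥ 0: apply √ (±), so sqrt: x = 3 or -3.

Answer: x ∈ {-3, 3}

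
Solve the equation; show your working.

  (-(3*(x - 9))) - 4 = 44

Step 1. [(-(3*(x - 9))) - 4 = 44] -4 is outermost — add 4 both sides ⇒ sub: -(3*(x - 9)) = 48.
Step 2. [-(3*(x - 9)) = 48] leading − — multiply by −1, so neg: 3*(x - 9) = -48.
Step 3. [3*(x - 9) = -48] LHS = 3·(…); ÷3 both sides. So div: x - 9 = -16.
Step 4. [x - 9 = -16] 9 comes off first (add 9). So sub: x = -7.

Answer: x ∈ {-7}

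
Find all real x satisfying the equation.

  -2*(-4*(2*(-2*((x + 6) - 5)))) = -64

Step 1. [-2*(-4*(2*(-2*((x + 6) - 5)))) = -64] -2·(inner) — divide through by -2 ⇒ div: -4*(2*(-2*((x + 6) - 5))) = 32.
Step 2. [-4*(2*(-2*((x + 6) - 5))) = 32] -4·(inner) — divide through by -4, so div: 2*(-2*((x + 6) - 5)) = -8.
Step 3. [2*(-2*((x + 6) - 5)) = -8] 2 out front; divide by 2, so div: -2*((x + 6) - 5) = -4.
Step 4. [-2*((x + 6) - 5) = -4] LHS = -2·(…); ÷-2 both sides ⇒ div: (x + 6) - 5 = 2.
Step 5. [(x + 6) - 5 = 2] 5 comes off first (add 5). So sub: x + 6 = 7.
Step 6. [x + 6 = 7] peel the +6: subtract 6 from each side, so sub: x = 1.

Answer: x ∈ {1}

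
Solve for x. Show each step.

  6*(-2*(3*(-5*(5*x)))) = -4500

Step 1. [6*(-2*(3*(-5*(5*x)))) = -4500] LHS = 6·(…); ÷6 both sides ⇒ div: -2*(3*(-5*(5*x))) = -750.
Step 2. [-2*(3*(-5*(5*x))) = -750] -2·(inner) — divide through by -2. So div: 3*(-5*(5*x)) = 375.
Step 3. [3*(-5*(5*x)) = 375] divide by the outer 3 ⇒ div: -5*(5*x) = 125.
Step 4. [-5*(5*x) = 125] LHS = -5·(…); ÷-5 both sides. So div: 5*x = -25.
Step 5. [5*x = -25] divide by the outer 5. So div: x = -5.

Answer: x ∈ {-5}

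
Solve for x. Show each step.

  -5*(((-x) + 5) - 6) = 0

Step 1. [-5*(((-x) + 5) - 6) = 0] LHS = -5·(…); ÷-5 both sides. So div: ((-x) + 5) - 6 = 0.
Step 2. [((-x) + 5) - 6 = 0] the outer -6 inverts by adding 6. So sub: (-x) + 5 = 6.
Step 3. [(-x) + 5 = 6] +5 is outermost — subtract 5 both sides, so sub: -x = 1.
Step 4. [-x = 1] flip signs both sides, so neg: x = -1.

Answer: x ∈ {-1}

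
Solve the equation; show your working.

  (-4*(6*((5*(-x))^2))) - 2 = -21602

Step 1. [(-4*(6*((5*(-x))^2))) - 2 = -21602] the outer -2 inverts by adding 2, so sub: -4*(6*((5*(-x))^2)) = -21600.
Step 2. [-4*(6*((5*(-x))^2)) = -21600] LHS = -4·(…); ÷-4 both sides. So div: 6*((5*(-x))^2) = 5400.
Step 3. [6*((5*(-x))^2) = 5400] 6·(inner) — divide through by 6. So div: (5*(-x))^2 = 900.
Step 4. [(5*(-x))^2 = 900] 900 ≥ 0, LHS is (·)² — take ±√. So sqrt: 5*(-x) = 30 or -30.
Step 5. [5*(-x) = 30 or -30] divide by the outer 5 ⇒ div: -x = 6 or -6.
Step 6. [-x = 6 or -6] LHS negated; negate both sides ⇒ neg: x = -6 or 6.

Answer: x ∈ {-6, 6}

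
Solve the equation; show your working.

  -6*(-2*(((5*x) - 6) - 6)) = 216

Step 1. [-6*(-2*(((5*x) - 6) - 6)) = 216] LHS = -6·(…); ÷-6 both sides ⇒ div: -2*(((5*x) - 6) - 6) = -36.
Step 2. [-2*(((5*x) - 6) - 6) = -36] leading coefficient -2: divide by -2. So div: ((5*x) - 6) - 6 = 18.
Step 3. [((5*x) - 6) - 6 = 18] the outer -6 inverts by adding 6. So sub: (5*x) - 6 = 24.
Step 4. [(5*x) - 6 = 24] the outer -6 inverts by adding 6, so sub: 5*x = 30.
Step 5. [5*x = 30] 5 out front; divide by 5. So div: x = 6.

Answer: x ∈ {6}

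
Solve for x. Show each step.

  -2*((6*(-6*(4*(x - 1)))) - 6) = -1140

Step 1. [-2*((6*(-6*(4*(x - 1)))) - 6) = -1140] leading coefficient -2: divide by -2, so div: (6*(-6*(4*(x - 1)))) - 6 = 570.
Step 2. [(6*(-6*(4*(x - 1)))) - 6 = 570] -6 is outermost — add 6 both sides, so sub: 6*(-6*(4*(x - 1))) = 576.
Step 3. [6*(-6*(4*(x - 1))) = 576] LHS = 6·(…); ÷6 both sides, so div: -6*(4*(x - 1)) = 96.
Step 4. [-6*(4*(x - 1)) = 96] -6 out front; divide by -6, so div: 4*(x - 1) = -16.
Step 5. [4*(x - 1) = -16] 4·(inner) — divide through by 4. So div: x - 1 = -4.
Step 6. [x - 1 = -4] add 1: x sits inside (… - 1), so sub: x = -3.

Answer: x ∈ {-3}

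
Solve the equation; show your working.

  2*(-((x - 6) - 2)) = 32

Step 1. [2*(-((x - 6) - 2)) = 32] LHS = 2·(…); ÷2 both sides, so div: -((x - 6) - 2) = 16.
Step 2. [-((x - 6) - 2) = 16] LHS negated; negate both sides ⇒ neg: (x - 6) - 2 = -16.
Step 3. [(x - 6) - 2 = -16] -2 is outermost — add 2 both sides ⇒ sub: x - 6 = -14.
Step 4. [x - 6 = -14] peel the -6: add 6 from each side, so sub: x = -8.

Answer: x ∈ {-8}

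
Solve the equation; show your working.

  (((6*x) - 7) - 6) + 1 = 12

Step 1. [(((6*x) - 7) - 6) + 1 = 12] the outer +1 inverts by subtracting 1. So sub: ((6*x) - 7) - 6 = 11.
Step 2. [((6*x) - 7) - 6 = 11] the outer -6 inverts by adding 6, so sub: (6*x) - 7 = 17.
Step 3. [(6*x) - 7 = 17] add 7: x sits inside (… - 7), so sub: 6*x = 24.
Step 4. [6*x = 24] 6 out front; divide by 6, so div: x = 4.

Answer: x ∈ {4}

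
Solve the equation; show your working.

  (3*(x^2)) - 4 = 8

Step 1. [(3*(x^2)) - 4 = 8] -4 is outermost — add 4 both sides ⇒ sub: 3*(x^2) = 12.
Step 2. [3*(x^2) = 12] LHS = 3·(…); ÷3 both sides, so div: x^2 = 4.
Step 3. [x^2 = 4] √ both sides: 4 ≥ 0 gives two branches. So sqrt: x = 2 or -2.

Answer: x ∈ {-2, 2}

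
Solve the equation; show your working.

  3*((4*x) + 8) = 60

Step 1. [3*((4*x) + 8) = 60] 3·(inner) — divide through by 3, so div: (4*x) + 8 = 20.
Step 2. [(4*x) + 8 = 20] common factor 4 (LHS and 20) — divide through ⇒ factor: x + 2 = 5.
Step 3. [x + 2 = 5] the outer +2 inverts by subtracting 2 ⇒ sub: x = 3.

Answer: x ∈ {3}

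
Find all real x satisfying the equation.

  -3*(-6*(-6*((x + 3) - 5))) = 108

Step 1. [-3*(-6*(-6*((x + 3) - 5))) = 108] -3·(inner) — divide through by -3. So div: -6*(-6*((x + 3) - 5)) = -36.
Step 2. [-6*(-6*((x + 3) - 5)) = -36] leading coefficient -6: divide by -6, so div: -6*((x + 3) - 5) = 6.
Step 3. [-6*((x + 3) - 5) = 6] -6·(inner) — divide through by -6. So div: (x + 3) - 5 = -1.
Step 4. [(x + 3) - 5 = -1] 5 comes off first (add 5) ⇒ sub: x + 3 = 4.
Step 5. [x + 3 = 4] 3 comes off first (subtract 3) ⇒ sub: x = 1.

Answer: x ∈ {1}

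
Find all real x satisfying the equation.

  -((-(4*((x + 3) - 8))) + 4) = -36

Step 1. [-((-(4*((x + 3) - 8))) + 4) = -36] flip signs both sides, so neg: (-(4*((x + 3) - 8))) + 4 = 36.
Step 2. [(-(4*((x + 3) - 8))) + 4 = 36] peel the +4: subtract 4 from each side, so sub: -(4*((x + 3) - 8)) = 32.
Step 3. [-(4*((x + 3) - 8)) = 32] flip signs both sides, so neg: 4*((x + 3) - 8) = -32.
Step 4. [4*((x + 3) - 8) = -32] divide by the outer 4, so div: (x + 3) - 8 = -8.
Step 5. [(x + 3) - 8 = -8] add 8: x sits inside (… - 8) ⇒ sub: x + 3 = 0.
Step 6. [x + 3 = 0] subtract 3: x sits inside (… + 3), so sub: x = -3.

Answer: x ∈ {-3}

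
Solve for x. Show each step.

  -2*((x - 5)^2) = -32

Step 1. [-2*((x - 5)^2) = -32] leading coefficient -2: divide by -2, so div: (x - 5)^2 = 16.
Step 2. [(x - 5)^2 = 16] √ both sides: 16 ≥ 0 gives two branches. So sqrt: x - 5 = 4 or -4.
Step 3. [x - 5 = 4 or -4] -5 is outermost — add 5 both sides. So sub: x = 9 or 1.

Answer: x ∈ {1, 9}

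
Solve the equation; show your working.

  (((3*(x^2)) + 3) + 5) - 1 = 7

Step 1. [(((3*(x^2)) + 3) + 5) - 1 = 7] 1 comes off first (add 1), so sub: ((3*(x^2)) + 3) + 5 = 8.
Step 2. [((3*(x^2)) + 3) + 5 = 8] peel the +5: subtract 5 from each side, so sub: (3*(x^2)) + 3 = 3.
Step 3. [(3*(x^2)) + 3 = 3] +3 is outermost — subtract 3 both sides ⇒ sub: 3*(x^2) = 0.
Step 4. [3*(x^2) = 0] leading coefficient 3: divide by 3, so div: x^2 = 0.
Step 5. [x^2 = 0] LHS squared, RHS 0 ≥ 0: apply √ (±). So sqrt: x = 0.

Answer: x ∈ {0}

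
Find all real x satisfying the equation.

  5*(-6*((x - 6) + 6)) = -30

Step 1. [5*(-6*((x - 6) + 6)) = -30] 5·(inner) — divide through by 5, so div: -6*((x - 6) + 6) = -6.
Step 2. [-6*((x - 6) + 6) = -6] leading coefficient -6: divide by -6. So div: (x - 6) + 6 = 1.
Step 3. [(x - 6) + 6 = 1] 6 comes off first (subtract 6), so sub: x - 6 = -5.
Step 4. [x - 6 = -5] peel the -6: add 6 from each side. So sub: x = 1.

Answer: x ∈ {1}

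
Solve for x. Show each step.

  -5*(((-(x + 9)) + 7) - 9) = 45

Step 1. [-5*(((-(x + 9)) + 7) - 9) = 45] LHS = -5·(…); ÷-5 both sides ⇒ div: ((-(x + 9)) + 7) - 9 = -9.
Step 2. [((-(x + 9)) + 7) - 9 = -9] -9 is outermost — add 9 both sides ⇒ sub: (-(x + 9)) + 7 = 0.
Step 3. [(-(x + 9)) + 7 = 0] subtract 7: x sits inside (… + 7). So sub: -(x + 9) = -7.
Step 4. [-(x + 9) = -7] leading − — multiply by −1 ⇒ neg: x + 9 = 7.
Step 5. [x + 9 = 7] +9 is outermost — subtract 9 both sides, so sub: x = -2.

Answer: x ∈ {-2}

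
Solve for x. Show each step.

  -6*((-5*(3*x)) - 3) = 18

Step 1. [-6*((-5*(3*x)) - 3) = 18] divide by the outer -6 ⇒ div: (-5*(3*x)) - 3 = -3.
Step 2. [(-5*(3*x)) - 3 = -3] add 3: x sits inside (… - 3). So sub: -5*(3*x) = 0.
Step 3. [-5*(3*x) = 0] LHS = -5·(…); ÷-5 both sides. So div: 3*x = 0.
Step 4. [3*x = 0] 3 out front; divide by 3. So div: x = 0.

Answer: x ∈ {0}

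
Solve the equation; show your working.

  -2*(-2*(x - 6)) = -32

Step 1. [-2*(-2*(x - 6)) = -32] divide by the outer -2 ⇒ div: -2*(x - 6) = 16.
Step 2. [-2*(x - 6) = 16] -2·(inner) — divide through by -2. So div: x - 6 = -8.
Step 3. [x - 6 = -8] peel the -6: add 6 from each side ⇒ sub: x = -2.

Answer: x ∈ {-2}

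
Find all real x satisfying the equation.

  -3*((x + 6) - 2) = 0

Step 1. [-3*((x + 6) - 2) = 0] -3 out front; divide by -3, so div: (x + 6) - 2 = 0.
Step 2. [(x + 6) - 2 = 0] add 2: x sits inside (… - 2). So sub: x + 6 = 2.
Step 3. [x + 6 = 2] +6 is outermost — subtract 6 both sides. So sub: x = -4.

Answer: x ∈ {-4}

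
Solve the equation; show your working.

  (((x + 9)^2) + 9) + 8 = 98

Step 1. [(((x + 9)^2) + 9) + 8 = 98] 8 comes off first (subtract 8). So sub: ((x + 9)^2) + 9 = 90.
Step 2. [((x + 9)^2) + 9 = 90] peel the +9: subtract 9 from each side ⇒ sub: (x + 9)^2 = 81.
Step 3. [(x + 9)^2 = 81] LHS squared, RHS 81 ≥ 0: apply √ (±). So sqrt: x + 9 = 9 or -9.
Step 4. [x + 9 = 9 or -9] peel the +9: subtract 9 from each side ⇒ sub: x = 0 or -18.

Answer: x ∈ {-18, 0}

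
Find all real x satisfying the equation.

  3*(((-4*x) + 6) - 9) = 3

Step 1. [3*(((-4*x) + 6) - 9) = 3] 3 out front; divide by 3, so div: ((-4*x) + 6) - 9 = 1.
Step 2. [((-4*x) + 6) - 9 = 1] add 9: x sits inside (… - 9), so sub: (-4*x) + 6 = 10.
Step 3. [(-4*x) + 6 = 10] +6 is outermost — subtract 6 both sides ⇒ sub: -4*x = 4.
Step 4. [-4*x = 4] divide by the outer -4. So div: x = -1.

Answer: x ∈ {-1}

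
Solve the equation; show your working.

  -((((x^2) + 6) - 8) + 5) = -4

Step 1. [-((((x^2) + 6) - 8) + 5) = -4] leading − — multiply by −1. So neg: (((x^2) + 6) - 8) + 5 = 4.
Step 2. [(((x^2) + 6) - 8) + 5 = 4] subtract 5: x sits inside (… + 5) ⇒ sub: ((x^2) + 6) - 8 = -1.
Step 3. [((x^2) + 6) - 8 = -1] add 8: x sits inside (… - 8), so sub: (x^2) + 6 = 7.
Step 4. [(x^2) + 6 = 7] +6 is outermost — subtract 6 both sides ⇒ sub: x^2 = 1.
Step 5. [x^2 = 1] √ both sides: 1 ≥ 0 gives two branches, so sqrt: x = 1 or -1.

Answer: x ∈ {-1, 1}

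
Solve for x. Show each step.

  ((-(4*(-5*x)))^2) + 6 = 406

Step 1. [((-(4*(-5*x)))^2) + 6 = 406] 6 comes off first (subtract 6), so sub: (-(4*(-5*x)))^2 = 400.
Step 2. [(-(4*(-5*x)))^2 = 400] 400 ≥ 0, LHS is (·)² — take ±√. So sqrt: -(4*(-5*x)) = 20 or -20.
Step 3. [-(4*(-5*x)) = 20 or -20] leading − — multiply by −1. So neg: 4*(-5*x) = -20 or 20.
Step 4. [4*(-5*x) = -20 or 20] 4·(inner) — divide through by 4. So div: -5*x = -5 or 5.
Step 5. [-5*x = -5 or 5] LHS = -5·(…); ÷-5 both sides ⇒ div: x = 1 or -1.

Answer: x ∈ {-1, 1}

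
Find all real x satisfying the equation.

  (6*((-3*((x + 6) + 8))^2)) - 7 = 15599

Step 1. [(6*((-3*((x + 6) + 8))^2)) - 7 = 15599] 7 comes off first (add 7) ⇒ sub: 6*((-3*((x + 6) + 8))^2) = 15606.
Step 2. [6*((-3*((x + 6) + 8))^2) = 15606] leading coefficient 6: divide by 6 ⇒ div: (-3*((x + 6) + 8))^2 = 2601.
Step 3. [(-3*((x + 6) + 8))^2 = 2601] 2601 ≥ 0, LHS is (·)² — take ±√ ⇒ sqrt: -3*((x + 6) + 8) = 51 or -51.
Step 4. [-3*((x + 6) + 8) = 51 or -51] leading coefficient -3: divide by -3, so div: (x + 6) + 8 = -17 or 17.
Step 5. [(x + 6) + 8 = -17 or 17] subtract 8: x sits inside (… + 8) ⇒ sub: x + 6 = -25 or 9.
Step 6. [x + 6 = -25 or 9] subtract 6: x sits inside (… + 6) ⇒ sub: x = -31 or 3.

Answer: x ∈ {-31, 3}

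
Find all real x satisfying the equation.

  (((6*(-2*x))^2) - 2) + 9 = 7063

Step 1. [(((6*(-2*x))^2) - 2) + 9 = 7063] subtract 9: x sits inside (… + 9). So sub: ((6*(-2*x))^2) - 2 = 7054.
Step 2. [((6*(-2*x))^2) - 2 = 7054] 2 comes off first (add 2) ⇒ sub: (6*(-2*x))^2 = 7056.
Step 3. [(6*(-2*x))^2 = 7056] LHS squared, RHS 7056 ≥ 0: apply √ (±) ⇒ sqrt: 6*(-2*x) = 84 or -84.
Step 4. [6*(-2*x) = 84 or -84] 6 out front; divide by 6 ⇒ div: -2*x = 14 or -14.
Step 5. [-2*x = 14 or -14] LHS = -2·(…); ÷-2 both sides ⇒ div: x = -7 or 7.

Answer: x ∈ {-7, 7}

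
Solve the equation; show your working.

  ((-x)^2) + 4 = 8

Step 1. [((-x)^2) + 4 = 8] peel the +4: subtract 4 from each side, so sub: (-x)^2 = 4.
Step 2. [(-x)^2 = 4] √ both sides: 4 ≥ 0 gives two branches ⇒ sqrt: -x = 2 or -2.
Step 3. [-x = 2 or -2] LHS negated; negate both sides, so neg: x = -2 or 2.

Answer: x ∈ {-2, 2}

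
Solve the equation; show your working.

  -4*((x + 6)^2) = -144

Step 1. [-4*((x + 6)^2) = -144] leading coefficient -4: divide by -4 ⇒ div: (x + 6)^2 = 36.
Step 2. [(x + 6)^2 = 36] 36 ≥ 0, LHS is (·)² — take ±√, so sqrt: x + 6 = 6 or -6.
Step 3. [x + 6 = 6 or -6] the outer +6 inverts by subtracting 6. So sub: x = 0 or -12.

Answer: x ∈ {-12, 0}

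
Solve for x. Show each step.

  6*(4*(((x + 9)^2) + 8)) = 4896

Step 1. [6*(4*(((x + 9)^2) + 8)) = 4896] 6 out front; divide by 6. So div: 4*(((x + 9)^2) + 8) = 816.
Step 2. [4*(((x + 9)^2) + 8) = 816] 4 out front; divide by 4. So div: ((x + 9)^2) + 8 = 204.
Step 3. [((x + 9)^2) + 8 = 204] +8 is outermost — subtract 8 both sides, so sub: (x + 9)^2 = 196.
Step 4. [(x + 9)^2 = 196] √ both sides: 196 ≥ 0 gives two branches, so sqrt: x + 9 = 14 or -14.
Step 5. [x + 9 = 14 or -14] 9 comes off first (subtract 9), so sub: x = 5 or -23.

Answer: x ∈ {-23, 5}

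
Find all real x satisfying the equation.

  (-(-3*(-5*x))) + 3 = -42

Step 1. [(-(-3*(-5*x))) + 3 = -42] the outer +3 inverts by subtracting 3, so sub: -(-3*(-5*x)) = -45.
Step 2. [-(-3*(-5*x)) = -45] LHS negated; negate both sides ⇒ neg: -3*(-5*x) = 45.
Step 3. [-3*(-5*x) = 45] -3 out front; divide by -3 ⇒ div: -5*x = -15.
Step 4. [-5*x = -15] LHS = -5·(…); ÷-5 both sides. So div: x = 3.

Answer: x ∈ {3}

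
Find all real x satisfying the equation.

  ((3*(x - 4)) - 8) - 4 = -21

Step 1. [((3*(x - 4)) - 8) - 4 = -21] 4 comes off first (add 4). So sub: (3*(x - 4)) - 8 = -17.
Step 2. [(3*(x - 4)) - 8 = -17] the outer -8 inverts by adding 8, so sub: 3*(x - 4) = -9.
Step 3. [3*(x - 4) = -9] 3 out front; divide by 3 ⇒ div: x - 4 = -3.
Step 4. [x - 4 = -3] add 4: x sits inside (… - 4). So sub: x = 1.

Answer: x ∈ {1}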